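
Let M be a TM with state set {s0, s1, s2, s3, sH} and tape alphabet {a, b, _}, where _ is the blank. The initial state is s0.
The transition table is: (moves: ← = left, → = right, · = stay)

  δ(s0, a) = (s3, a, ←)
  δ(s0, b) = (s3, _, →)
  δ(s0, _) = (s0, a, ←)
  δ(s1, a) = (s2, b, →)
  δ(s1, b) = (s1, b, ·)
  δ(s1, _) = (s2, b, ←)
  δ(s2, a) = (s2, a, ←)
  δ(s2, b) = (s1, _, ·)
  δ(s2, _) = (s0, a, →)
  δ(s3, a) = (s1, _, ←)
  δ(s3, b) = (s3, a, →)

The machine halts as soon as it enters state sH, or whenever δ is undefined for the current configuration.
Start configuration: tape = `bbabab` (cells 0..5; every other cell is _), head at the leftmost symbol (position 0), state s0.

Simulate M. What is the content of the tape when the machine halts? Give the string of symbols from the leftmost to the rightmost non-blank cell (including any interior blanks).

a__ab_b_b

s0 | ___[b]babab   read b → write _, move →, go to s3
s3 | ____[b]abab   read b → write a, move →, go to s3
s3 | ____a[a]bab   read a → write _, move ←, go to s1
s1 | ____[a]_bab   read a → write b, move →, go to s2
s2 | ____b[_]bab   read _ → write a, move →, go to s0
s0 | ____ba[b]ab   read b → write _, move →, go to s3
s3 | ____ba_[a]b   read a → write _, move ←, go to s1
s1 | ____ba[_]_b   read _ → write b, move ←, go to s2
s2 | ____b[a]b_b   read a → write a, move ←, go to s2
s2 | ____[b]ab_b   read b → write _, move ·, go to s1
s1 | ____[_]ab_b   read _ → write b, move ←, go to s2
s2 | ___[_]bab_b   read _ → write a, move →, go to s0
s0 | ___a[b]ab_b   read b → write _, move →, go to s3
s3 | ___a_[a]b_b   read a → write _, move ←, go to s1
s1 | ___a[_]_b_b   read _ → write b, move ←, go to s2
s2 | ___[a]b_b_b   read a → write a, move ←, go to s2
s2 | __[_]ab_b_b   read _ → write a, move →, go to s0
s0 | __a[a]b_b_b   read a → write a, move ←, go to s3
s3 | __[a]ab_b_b   read a → write _, move ←, go to s1
s1 | _[_]_ab_b_b   read _ → write b, move ←, go to s2
s2 | [_]b_ab_b_b   read _ → write a, move →, go to s0
s0 | a[b]_ab_b_b   read b → write _, move →, go to s3
s3 | a_[_]ab_b_b
The non-blank tape span at halt is a__ab_b_b.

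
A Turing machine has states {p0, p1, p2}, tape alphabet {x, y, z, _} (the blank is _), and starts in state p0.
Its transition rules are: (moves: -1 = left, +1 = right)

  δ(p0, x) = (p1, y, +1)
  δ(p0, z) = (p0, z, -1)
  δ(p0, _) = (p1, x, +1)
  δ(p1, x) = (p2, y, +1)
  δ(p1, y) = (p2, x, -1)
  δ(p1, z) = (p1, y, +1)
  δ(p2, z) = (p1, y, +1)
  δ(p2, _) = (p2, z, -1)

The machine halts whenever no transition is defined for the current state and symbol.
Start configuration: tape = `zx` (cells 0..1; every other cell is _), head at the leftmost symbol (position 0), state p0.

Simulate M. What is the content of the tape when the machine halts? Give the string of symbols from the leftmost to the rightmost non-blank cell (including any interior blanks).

xyyz

state=p0 head=0 tape=_[z]x_   (p0,z)→(p0,z,-1)
state=p0 head=-1 tape=[_]zx_   (p0,_)→(p1,x,+1)
state=p1 head=0 tape=x[z]x_   (p1,z)→(p1,y,+1)
state=p1 head=1 tape=xy[x]_   (p1,x)→(p2,y,+1)
state=p2 head=2 tape=xyy[_]   (p2,_)→(p2,z,-1)
state=p2 head=1 tape=xy[y]z
The non-blank tape span at halt is xyyz.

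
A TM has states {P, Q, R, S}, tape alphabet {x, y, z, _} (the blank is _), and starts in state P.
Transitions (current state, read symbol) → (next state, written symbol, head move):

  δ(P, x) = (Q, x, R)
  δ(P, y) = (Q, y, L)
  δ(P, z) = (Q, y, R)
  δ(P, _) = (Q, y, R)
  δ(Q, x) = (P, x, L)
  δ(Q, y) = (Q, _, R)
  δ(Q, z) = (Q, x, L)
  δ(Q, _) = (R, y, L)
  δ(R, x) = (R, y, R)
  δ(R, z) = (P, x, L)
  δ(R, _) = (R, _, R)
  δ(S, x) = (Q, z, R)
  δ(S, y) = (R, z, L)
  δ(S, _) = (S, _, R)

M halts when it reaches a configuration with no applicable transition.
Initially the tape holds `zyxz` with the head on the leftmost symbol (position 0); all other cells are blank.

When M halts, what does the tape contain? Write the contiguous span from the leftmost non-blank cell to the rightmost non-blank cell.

P | _[z]yxz   read z → write y, move R, go to Q
Q | _y[y]xz   read y → write _, move R, go to Q
Q | _y_[x]z   read x → write x, move L, go to P
P | _y[_]xz   read _ → write y, move R, go to Q
Q | _yy[x]z   read x → write x, move L, go to P
P | _y[y]xz   read y → write y, move L, go to Q
Q | _[y]yxz   read y → write _, move R, go to Q
Q | __[y]xz   read y → write _, move R, go to Q
Q | ___[x]z   read x → write x, move L, go to P
P | __[_]xz   read _ → write y, move R, go to Q
Q | __y[x]z   read x → write x, move L, go to P
P | __[y]xz   read y → write y, move L, go to Q
Q | _[_]yxz   read _ → write y, move L, go to R
R | [_]yyxz   read _ → write _, move R, go to R
R | _[y]yxz
The non-blank tape span at halt is yyxz.

yyxz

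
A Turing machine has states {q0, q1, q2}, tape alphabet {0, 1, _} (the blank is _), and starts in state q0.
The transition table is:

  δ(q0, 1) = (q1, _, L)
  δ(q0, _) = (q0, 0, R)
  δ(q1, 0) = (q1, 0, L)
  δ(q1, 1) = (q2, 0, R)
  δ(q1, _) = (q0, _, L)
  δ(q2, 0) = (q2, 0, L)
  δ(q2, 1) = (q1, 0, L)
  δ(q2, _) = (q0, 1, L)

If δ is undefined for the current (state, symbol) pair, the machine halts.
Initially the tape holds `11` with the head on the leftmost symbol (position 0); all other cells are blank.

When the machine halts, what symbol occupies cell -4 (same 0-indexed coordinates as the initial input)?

0

state=q0 head=0 tape=____[1]1   (q0,1)→(q1,_,L)
state=q1 head=-1 tape=___[_]_1   (q1,_)→(q0,_,L)
state=q0 head=-2 tape=__[_]__1   (q0,_)→(q0,0,R)
state=q0 head=-1 tape=__0[_]_1   (q0,_)→(q0,0,R)
state=q0 head=0 tape=__00[_]1   (q0,_)→(q0,0,R)
state=q0 head=1 tape=__000[1]   (q0,1)→(q1,_,L)
state=q1 head=0 tape=__00[0]_   (q1,0)→(q1,0,L)
state=q1 head=-1 tape=__0[0]0_   (q1,0)→(q1,0,L)
state=q1 head=-2 tape=__[0]00_   (q1,0)→(q1,0,L)
state=q1 head=-3 tape=_[_]000_   (q1,_)→(q0,_,L)
state=q0 head=-4 tape=[_]_000_   (q0,_)→(q0,0,R)
state=q0 head=-3 tape=0[_]000_   (q0,_)→(q0,0,R)
state=q0 head=-2 tape=00[0]00_
Cell -4 holds 0 when M halts.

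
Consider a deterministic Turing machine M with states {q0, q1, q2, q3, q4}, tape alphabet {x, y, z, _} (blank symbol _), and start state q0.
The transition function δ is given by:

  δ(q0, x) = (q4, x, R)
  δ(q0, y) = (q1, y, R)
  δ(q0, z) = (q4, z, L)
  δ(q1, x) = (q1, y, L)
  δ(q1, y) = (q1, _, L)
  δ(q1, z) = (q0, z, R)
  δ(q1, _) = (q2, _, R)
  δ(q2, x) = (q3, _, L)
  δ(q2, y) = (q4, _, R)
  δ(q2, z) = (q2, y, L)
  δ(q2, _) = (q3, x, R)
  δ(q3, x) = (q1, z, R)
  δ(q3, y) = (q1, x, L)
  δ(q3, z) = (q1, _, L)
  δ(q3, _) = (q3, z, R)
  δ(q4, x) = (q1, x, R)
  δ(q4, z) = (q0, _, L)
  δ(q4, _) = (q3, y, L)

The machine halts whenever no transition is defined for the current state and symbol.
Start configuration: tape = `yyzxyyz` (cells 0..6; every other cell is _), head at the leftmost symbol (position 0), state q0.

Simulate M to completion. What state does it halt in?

q0 | _[y]yzxyyz   read y → write y, move R, go to q1
q1 | _y[y]zxyyz   read y → write _, move L, go to q1
q1 | _[y]_zxyyz   read y → write _, move L, go to q1
q1 | [_]__zxyyz   read _ → write _, move R, go to q2
q2 | _[_]_zxyyz   read _ → write x, move R, go to q3
q3 | _x[_]zxyyz   read _ → write z, move R, go to q3
q3 | _xz[z]xyyz   read z → write _, move L, go to q1
q1 | _x[z]_xyyz   read z → write z, move R, go to q0
q0 | _xz[_]xyyz
No transition is defined for (q0, _); M halts in state q0.

q0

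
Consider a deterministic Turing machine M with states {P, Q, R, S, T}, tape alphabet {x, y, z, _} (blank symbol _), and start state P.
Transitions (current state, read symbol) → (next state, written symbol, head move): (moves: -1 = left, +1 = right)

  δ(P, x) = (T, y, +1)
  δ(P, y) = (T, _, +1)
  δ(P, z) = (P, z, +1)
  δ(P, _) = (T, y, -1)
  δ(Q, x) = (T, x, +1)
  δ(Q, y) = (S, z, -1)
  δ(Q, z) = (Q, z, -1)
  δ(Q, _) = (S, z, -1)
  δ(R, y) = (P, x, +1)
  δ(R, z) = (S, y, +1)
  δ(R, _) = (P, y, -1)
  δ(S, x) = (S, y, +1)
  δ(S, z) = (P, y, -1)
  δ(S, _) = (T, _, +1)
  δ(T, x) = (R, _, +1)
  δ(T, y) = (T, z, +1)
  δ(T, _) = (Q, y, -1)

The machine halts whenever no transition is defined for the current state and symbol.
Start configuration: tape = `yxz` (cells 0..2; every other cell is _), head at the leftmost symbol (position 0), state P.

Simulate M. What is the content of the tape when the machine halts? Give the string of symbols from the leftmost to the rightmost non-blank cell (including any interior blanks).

P | [y]xz__   read y → write _, move +1, go to T
T | _[x]z__   read x → write _, move +1, go to R
R | __[z]__   read z → write y, move +1, go to S
S | __y[_]_   read _ → write _, move +1, go to T
T | __y_[_]   read _ → write y, move -1, go to Q
Q | __y[_]y   read _ → write z, move -1, go to S
S | __[y]zy
The non-blank tape span at halt is yzy.

yzy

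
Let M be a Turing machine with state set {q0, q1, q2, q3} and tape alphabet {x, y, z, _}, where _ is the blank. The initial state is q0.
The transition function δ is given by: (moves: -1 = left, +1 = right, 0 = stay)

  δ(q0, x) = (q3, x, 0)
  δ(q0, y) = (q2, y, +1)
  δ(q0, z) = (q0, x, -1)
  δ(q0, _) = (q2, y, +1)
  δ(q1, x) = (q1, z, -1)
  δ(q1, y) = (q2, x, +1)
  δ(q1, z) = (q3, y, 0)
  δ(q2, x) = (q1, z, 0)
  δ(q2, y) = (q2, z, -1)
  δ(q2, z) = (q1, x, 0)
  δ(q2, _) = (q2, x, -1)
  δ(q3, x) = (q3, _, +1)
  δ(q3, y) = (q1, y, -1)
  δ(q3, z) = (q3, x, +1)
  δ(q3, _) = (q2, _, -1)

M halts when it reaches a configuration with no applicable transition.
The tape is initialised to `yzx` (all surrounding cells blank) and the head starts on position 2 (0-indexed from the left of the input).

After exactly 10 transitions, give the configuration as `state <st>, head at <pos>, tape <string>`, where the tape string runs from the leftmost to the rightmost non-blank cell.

state=q0 head=2 tape=_yz[x]_   (q0,x)→(q3,x,0)
state=q3 head=2 tape=_yz[x]_   (q3,x)→(q3,_,+1)
state=q3 head=3 tape=_yz_[_]   (q3,_)→(q2,_,-1)
state=q2 head=2 tape=_yz[_]_   (q2,_)→(q2,x,-1)
state=q2 head=1 tape=_y[z]x_   (q2,z)→(q1,x,0)
state=q1 head=1 tape=_y[x]x_   (q1,x)→(q1,z,-1)
state=q1 head=0 tape=_[y]zx_   (q1,y)→(q2,x,+1)
state=q2 head=1 tape=_x[z]x_   (q2,z)→(q1,x,0)
state=q1 head=1 tape=_x[x]x_   (q1,x)→(q1,z,-1)
state=q1 head=0 tape=_[x]zx_   (q1,x)→(q1,z,-1)
state=q1 head=-1 tape=[_]zzx_
After 10 steps: state q1, head at -1, tape zzx.

state q1, head at -1, tape zzx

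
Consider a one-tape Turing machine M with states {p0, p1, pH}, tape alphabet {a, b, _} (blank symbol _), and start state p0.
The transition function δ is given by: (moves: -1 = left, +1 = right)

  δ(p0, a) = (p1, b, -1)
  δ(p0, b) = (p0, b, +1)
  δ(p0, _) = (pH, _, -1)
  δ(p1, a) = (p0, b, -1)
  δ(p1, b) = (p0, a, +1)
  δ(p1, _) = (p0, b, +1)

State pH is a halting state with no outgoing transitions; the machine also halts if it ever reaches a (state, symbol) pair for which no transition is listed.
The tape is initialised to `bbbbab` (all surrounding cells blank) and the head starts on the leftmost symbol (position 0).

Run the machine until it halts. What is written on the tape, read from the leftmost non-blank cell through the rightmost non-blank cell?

bbbabb

p0 | [b]bbbab_   read b → write b, move +1, go to p0
p0 | b[b]bbab_   read b → write b, move +1, go to p0
p0 | bb[b]bab_   read b → write b, move +1, go to p0
p0 | bbb[b]ab_   read b → write b, move +1, go to p0
p0 | bbbb[a]b_   read a → write b, move -1, go to p1
p1 | bbb[b]bb_   read b → write a, move +1, go to p0
p0 | bbba[b]b_   read b → write b, move +1, go to p0
p0 | bbbab[b]_   read b → write b, move +1, go to p0
p0 | bbbabb[_]   read _ → write _, move -1, go to pH
pH | bbbab[b]_
The non-blank tape span at halt is bbbabb.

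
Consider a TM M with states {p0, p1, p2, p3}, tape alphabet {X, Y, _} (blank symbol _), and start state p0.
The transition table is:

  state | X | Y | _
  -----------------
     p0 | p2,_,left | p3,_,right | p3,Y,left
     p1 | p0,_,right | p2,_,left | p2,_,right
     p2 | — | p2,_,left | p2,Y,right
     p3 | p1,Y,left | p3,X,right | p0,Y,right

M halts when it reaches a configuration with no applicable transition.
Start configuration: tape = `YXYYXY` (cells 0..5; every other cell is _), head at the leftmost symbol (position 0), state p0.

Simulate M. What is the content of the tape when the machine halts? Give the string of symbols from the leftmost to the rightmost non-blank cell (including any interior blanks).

state=p0 head=0 tape=__[Y]XYYXY   (p0,Y)→(p3,_,right)
state=p3 head=1 tape=___[X]YYXY   (p3,X)→(p1,Y,left)
state=p1 head=0 tape=__[_]YYYXY   (p1,_)→(p2,_,right)
state=p2 head=1 tape=___[Y]YYXY   (p2,Y)→(p2,_,left)
state=p2 head=0 tape=__[_]_YYXY   (p2,_)→(p2,Y,right)
state=p2 head=1 tape=__Y[_]YYXY   (p2,_)→(p2,Y,right)
state=p2 head=2 tape=__YY[Y]YXY   (p2,Y)→(p2,_,left)
state=p2 head=1 tape=__Y[Y]_YXY   (p2,Y)→(p2,_,left)
state=p2 head=0 tape=__[Y]__YXY   (p2,Y)→(p2,_,left)
state=p2 head=-1 tape=_[_]___YXY   (p2,_)→(p2,Y,right)
state=p2 head=0 tape=_Y[_]__YXY   (p2,_)→(p2,Y,right)
state=p2 head=1 tape=_YY[_]_YXY   (p2,_)→(p2,Y,right)
state=p2 head=2 tape=_YYY[_]YXY   (p2,_)→(p2,Y,right)
state=p2 head=3 tape=_YYYY[Y]XY   (p2,Y)→(p2,_,left)
state=p2 head=2 tape=_YYY[Y]_XY   (p2,Y)→(p2,_,left)
state=p2 head=1 tape=_YY[Y]__XY   (p2,Y)→(p2,_,left)
state=p2 head=0 tape=_Y[Y]___XY   (p2,Y)→(p2,_,left)
state=p2 head=-1 tape=_[Y]____XY   (p2,Y)→(p2,_,left)
state=p2 head=-2 tape=[_]_____XY   (p2,_)→(p2,Y,right)
state=p2 head=-1 tape=Y[_]____XY   (p2,_)→(p2,Y,right)
state=p2 head=0 tape=YY[_]___XY   (p2,_)→(p2,Y,right)
state=p2 head=1 tape=YYY[_]__XY   (p2,_)→(p2,Y,right)
state=p2 head=2 tape=YYYY[_]_XY   (p2,_)→(p2,Y,right)
state=p2 head=3 tape=YYYYY[_]XY   (p2,_)→(p2,Y,right)
state=p2 head=4 tape=YYYYYY[X]Y
The non-blank tape span at halt is YYYYYYXY.

YYYYYYXY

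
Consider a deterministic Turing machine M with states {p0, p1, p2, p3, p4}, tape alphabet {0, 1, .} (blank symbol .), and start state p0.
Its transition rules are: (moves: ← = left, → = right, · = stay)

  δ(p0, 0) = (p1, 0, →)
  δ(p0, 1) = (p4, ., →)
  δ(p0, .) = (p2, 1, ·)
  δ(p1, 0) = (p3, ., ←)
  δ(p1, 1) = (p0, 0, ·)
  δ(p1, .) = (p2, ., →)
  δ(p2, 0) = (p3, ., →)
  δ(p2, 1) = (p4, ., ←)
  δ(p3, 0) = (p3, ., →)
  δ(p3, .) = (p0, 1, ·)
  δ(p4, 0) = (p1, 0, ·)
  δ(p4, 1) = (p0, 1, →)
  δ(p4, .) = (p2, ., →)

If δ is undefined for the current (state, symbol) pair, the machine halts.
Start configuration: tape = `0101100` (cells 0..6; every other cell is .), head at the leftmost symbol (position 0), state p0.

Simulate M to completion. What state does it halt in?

state=p0 head=0 tape=[0]101100...   (p0,0)→(p1,0,→)
state=p1 head=1 tape=0[1]01100...   (p1,1)→(p0,0,·)
state=p0 head=1 tape=0[0]01100...   (p0,0)→(p1,0,→)
state=p1 head=2 tape=00[0]1100...   (p1,0)→(p3,.,←)
state=p3 head=1 tape=0[0].1100...   (p3,0)→(p3,.,→)
state=p3 head=2 tape=0.[.]1100...   (p3,.)→(p0,1,·)
state=p0 head=2 tape=0.[1]1100...   (p0,1)→(p4,.,→)
state=p4 head=3 tape=0..[1]100...   (p4,1)→(p0,1,→)
state=p0 head=4 tape=0..1[1]00...   (p0,1)→(p4,.,→)
state=p4 head=5 tape=0..1.[0]0...   (p4,0)→(p1,0,·)
state=p1 head=5 tape=0..1.[0]0...   (p1,0)→(p3,.,←)
state=p3 head=4 tape=0..1[.].0...   (p3,.)→(p0,1,·)
state=p0 head=4 tape=0..1[1].0...   (p0,1)→(p4,.,→)
state=p4 head=5 tape=0..1.[.]0...   (p4,.)→(p2,.,→)
state=p2 head=6 tape=0..1..[0]...   (p2,0)→(p3,.,→)
state=p3 head=7 tape=0..1...[.]..   (p3,.)→(p0,1,·)
state=p0 head=7 tape=0..1...[1]..   (p0,1)→(p4,.,→)
state=p4 head=8 tape=0..1....[.].   (p4,.)→(p2,.,→)
state=p2 head=9 tape=0..1.....[.]
No transition is defined for (p2, .); M halts in state p2.

p2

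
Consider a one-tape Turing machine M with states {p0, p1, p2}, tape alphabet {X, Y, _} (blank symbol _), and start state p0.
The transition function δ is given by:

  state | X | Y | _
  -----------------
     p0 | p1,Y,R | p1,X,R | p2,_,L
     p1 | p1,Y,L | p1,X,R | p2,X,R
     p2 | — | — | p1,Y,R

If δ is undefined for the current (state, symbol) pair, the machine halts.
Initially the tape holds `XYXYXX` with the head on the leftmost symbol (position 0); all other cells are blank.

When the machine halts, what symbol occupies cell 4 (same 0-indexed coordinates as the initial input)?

Y

p0 | _[X]YXYXX   read X → write Y, move R, go to p1
p1 | _Y[Y]XYXX   read Y → write X, move R, go to p1
p1 | _YX[X]YXX   read X → write Y, move L, go to p1
p1 | _Y[X]YYXX   read X → write Y, move L, go to p1
p1 | _[Y]YYYXX   read Y → write X, move R, go to p1
p1 | _X[Y]YYXX   read Y → write X, move R, go to p1
p1 | _XX[Y]YXX   read Y → write X, move R, go to p1
p1 | _XXX[Y]XX   read Y → write X, move R, go to p1
p1 | _XXXX[X]X   read X → write Y, move L, go to p1
p1 | _XXX[X]YX   read X → write Y, move L, go to p1
p1 | _XX[X]YYX   read X → write Y, move L, go to p1
p1 | _X[X]YYYX   read X → write Y, move L, go to p1
p1 | _[X]YYYYX   read X → write Y, move L, go to p1
p1 | [_]YYYYYX   read _ → write X, move R, go to p2
p2 | X[Y]YYYYX
Cell 4 holds Y when M halts.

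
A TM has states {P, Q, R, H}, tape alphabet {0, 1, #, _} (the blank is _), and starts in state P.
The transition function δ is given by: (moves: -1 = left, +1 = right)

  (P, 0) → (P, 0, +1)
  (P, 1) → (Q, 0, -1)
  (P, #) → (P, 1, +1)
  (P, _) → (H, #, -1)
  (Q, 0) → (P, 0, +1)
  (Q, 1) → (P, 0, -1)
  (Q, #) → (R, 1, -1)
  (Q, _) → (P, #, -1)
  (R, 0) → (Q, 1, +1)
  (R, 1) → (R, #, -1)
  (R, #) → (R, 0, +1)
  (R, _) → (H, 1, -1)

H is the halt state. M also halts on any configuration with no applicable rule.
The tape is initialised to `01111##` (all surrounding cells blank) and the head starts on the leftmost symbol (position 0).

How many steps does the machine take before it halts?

16

state=P head=0 tape=[0]1111##_   (P,0)→(P,0,+1)
state=P head=1 tape=0[1]111##_   (P,1)→(Q,0,-1)
state=Q head=0 tape=[0]0111##_   (Q,0)→(P,0,+1)
state=P head=1 tape=0[0]111##_   (P,0)→(P,0,+1)
state=P head=2 tape=00[1]11##_   (P,1)→(Q,0,-1)
state=Q head=1 tape=0[0]011##_   (Q,0)→(P,0,+1)
state=P head=2 tape=00[0]11##_   (P,0)→(P,0,+1)
state=P head=3 tape=000[1]1##_   (P,1)→(Q,0,-1)
state=Q head=2 tape=00[0]01##_   (Q,0)→(P,0,+1)
state=P head=3 tape=000[0]1##_   (P,0)→(P,0,+1)
state=P head=4 tape=0000[1]##_   (P,1)→(Q,0,-1)
state=Q head=3 tape=000[0]0##_   (Q,0)→(P,0,+1)
state=P head=4 tape=0000[0]##_   (P,0)→(P,0,+1)
state=P head=5 tape=00000[#]#_   (P,#)→(P,1,+1)
state=P head=6 tape=000001[#]_   (P,#)→(P,1,+1)
state=P head=7 tape=0000011[_]   (P,_)→(H,#,-1)
state=H head=6 tape=000001[1]#
M halts after 16 transitions.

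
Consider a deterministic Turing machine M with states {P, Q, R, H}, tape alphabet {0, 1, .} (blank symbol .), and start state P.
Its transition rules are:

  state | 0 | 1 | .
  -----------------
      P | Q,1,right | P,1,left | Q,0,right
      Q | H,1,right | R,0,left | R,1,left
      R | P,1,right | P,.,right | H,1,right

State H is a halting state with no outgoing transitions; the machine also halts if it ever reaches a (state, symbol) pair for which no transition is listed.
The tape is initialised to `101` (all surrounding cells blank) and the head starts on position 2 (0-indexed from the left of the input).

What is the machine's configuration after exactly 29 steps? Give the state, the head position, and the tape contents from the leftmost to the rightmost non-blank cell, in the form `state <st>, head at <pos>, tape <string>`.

state P, head at 5, tape 1.111.1

P | 10[1]....   read 1 → write 1, move left, go to P
P | 1[0]1....   read 0 → write 1, move right, go to Q
Q | 11[1]....   read 1 → write 0, move left, go to R
R | 1[1]0....   read 1 → write ., move right, go to P
P | 1.[0]....   read 0 → write 1, move right, go to Q
Q | 1.1[.]...   read . → write 1, move left, go to R
R | 1.[1]1...   read 1 → write ., move right, go to P
P | 1..[1]...   read 1 → write 1, move left, go to P
P | 1.[.]1...   read . → write 0, move right, go to Q
Q | 1.0[1]...   read 1 → write 0, move left, go to R
R | 1.[0]0...   read 0 → write 1, move right, go to P
P | 1.1[0]...   read 0 → write 1, move right, go to Q
Q | 1.11[.]..   read . → write 1, move left, go to R
R | 1.1[1]1..   read 1 → write ., move right, go to P
P | 1.1.[1]..   read 1 → write 1, move left, go to P
P | 1.1[.]1..   read . → write 0, move right, go to Q
Q | 1.10[1]..   read 1 → write 0, move left, go to R
R | 1.1[0]0..   read 0 → write 1, move right, go to P
P | 1.11[0]..   read 0 → write 1, move right, go to Q
Q | 1.111[.].   read . → write 1, move left, go to R
R | 1.11[1]1.   read 1 → write ., move right, go to P
P | 1.11.[1].   read 1 → write 1, move left, go to P
P | 1.11[.]1.   read . → write 0, move right, go to Q
Q | 1.110[1].   read 1 → write 0, move left, go to R
R | 1.11[0]0.   read 0 → write 1, move right, go to P
P | 1.111[0].   read 0 → write 1, move right, go to Q
Q | 1.1111[.]   read . → write 1, move left, go to R
R | 1.111[1]1   read 1 → write ., move right, go to P
P | 1.111.[1]   read 1 → write 1, move left, go to P
P | 1.111[.]1
After 29 steps: state P, head at 5, tape 1.111.1.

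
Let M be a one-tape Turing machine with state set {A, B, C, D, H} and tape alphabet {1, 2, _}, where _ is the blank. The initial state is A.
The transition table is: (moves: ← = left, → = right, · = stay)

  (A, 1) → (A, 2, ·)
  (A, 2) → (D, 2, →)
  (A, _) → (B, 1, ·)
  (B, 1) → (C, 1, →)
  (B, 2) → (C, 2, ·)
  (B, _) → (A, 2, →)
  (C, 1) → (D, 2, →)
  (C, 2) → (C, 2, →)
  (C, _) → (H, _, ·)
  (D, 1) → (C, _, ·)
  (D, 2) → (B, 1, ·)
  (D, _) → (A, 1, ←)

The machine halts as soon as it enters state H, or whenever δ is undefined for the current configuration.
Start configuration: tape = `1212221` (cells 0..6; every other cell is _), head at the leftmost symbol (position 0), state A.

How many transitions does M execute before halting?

state=A head=0 tape=[1]212221_   (A,1)→(A,2,·)
state=A head=0 tape=[2]212221_   (A,2)→(D,2,→)
state=D head=1 tape=2[2]12221_   (D,2)→(B,1,·)
state=B head=1 tape=2[1]12221_   (B,1)→(C,1,→)
state=C head=2 tape=21[1]2221_   (C,1)→(D,2,→)
state=D head=3 tape=212[2]221_   (D,2)→(B,1,·)
state=B head=3 tape=212[1]221_   (B,1)→(C,1,→)
state=C head=4 tape=2121[2]21_   (C,2)→(C,2,→)
state=C head=5 tape=21212[2]1_   (C,2)→(C,2,→)
state=C head=6 tape=212122[1]_   (C,1)→(D,2,→)
state=D head=7 tape=2121222[_]   (D,_)→(A,1,←)
state=A head=6 tape=212122[2]1   (A,2)→(D,2,→)
state=D head=7 tape=2121222[1]   (D,1)→(C,_,·)
state=C head=7 tape=2121222[_]   (C,_)→(H,_,·)
state=H head=7 tape=2121222[_]
M halts after 14 transitions.

14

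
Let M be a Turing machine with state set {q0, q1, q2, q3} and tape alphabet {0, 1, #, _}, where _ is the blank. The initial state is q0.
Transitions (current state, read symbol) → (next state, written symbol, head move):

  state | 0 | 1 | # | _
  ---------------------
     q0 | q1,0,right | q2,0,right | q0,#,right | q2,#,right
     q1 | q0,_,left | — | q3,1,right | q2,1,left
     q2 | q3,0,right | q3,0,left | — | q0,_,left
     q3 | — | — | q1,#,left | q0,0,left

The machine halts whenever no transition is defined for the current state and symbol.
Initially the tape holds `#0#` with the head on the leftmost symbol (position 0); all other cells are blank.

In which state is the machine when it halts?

q3

state=q0 head=0 tape=[#]0#__   (q0,#)→(q0,#,right)
state=q0 head=1 tape=#[0]#__   (q0,0)→(q1,0,right)
state=q1 head=2 tape=#0[#]__   (q1,#)→(q3,1,right)
state=q3 head=3 tape=#01[_]_   (q3,_)→(q0,0,left)
state=q0 head=2 tape=#0[1]0_   (q0,1)→(q2,0,right)
state=q2 head=3 tape=#00[0]_   (q2,0)→(q3,0,right)
state=q3 head=4 tape=#000[_]   (q3,_)→(q0,0,left)
state=q0 head=3 tape=#00[0]0   (q0,0)→(q1,0,right)
state=q1 head=4 tape=#000[0]   (q1,0)→(q0,_,left)
state=q0 head=3 tape=#00[0]_   (q0,0)→(q1,0,right)
state=q1 head=4 tape=#000[_]   (q1,_)→(q2,1,left)
state=q2 head=3 tape=#00[0]1   (q2,0)→(q3,0,right)
state=q3 head=4 tape=#000[1]
No transition is defined for (q3, 1); M halts in state q3.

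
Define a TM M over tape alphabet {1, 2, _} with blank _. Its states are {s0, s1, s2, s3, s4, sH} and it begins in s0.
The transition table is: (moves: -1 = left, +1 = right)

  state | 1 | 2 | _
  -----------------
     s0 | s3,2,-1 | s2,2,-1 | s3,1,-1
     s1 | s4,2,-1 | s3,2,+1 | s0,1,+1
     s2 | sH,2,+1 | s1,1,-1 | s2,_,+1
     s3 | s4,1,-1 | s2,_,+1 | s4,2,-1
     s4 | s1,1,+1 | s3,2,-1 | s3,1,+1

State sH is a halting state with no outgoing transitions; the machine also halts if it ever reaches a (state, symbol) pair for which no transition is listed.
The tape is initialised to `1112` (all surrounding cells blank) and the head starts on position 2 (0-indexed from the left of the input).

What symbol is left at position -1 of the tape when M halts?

1

state=s0 head=2 tape=_11[1]2   (s0,1)→(s3,2,-1)
state=s3 head=1 tape=_1[1]22   (s3,1)→(s4,1,-1)
state=s4 head=0 tape=_[1]122   (s4,1)→(s1,1,+1)
state=s1 head=1 tape=_1[1]22   (s1,1)→(s4,2,-1)
state=s4 head=0 tape=_[1]222   (s4,1)→(s1,1,+1)
state=s1 head=1 tape=_1[2]22   (s1,2)→(s3,2,+1)
state=s3 head=2 tape=_12[2]2   (s3,2)→(s2,_,+1)
state=s2 head=3 tape=_12_[2]   (s2,2)→(s1,1,-1)
state=s1 head=2 tape=_12[_]1   (s1,_)→(s0,1,+1)
state=s0 head=3 tape=_121[1]   (s0,1)→(s3,2,-1)
state=s3 head=2 tape=_12[1]2   (s3,1)→(s4,1,-1)
state=s4 head=1 tape=_1[2]12   (s4,2)→(s3,2,-1)
state=s3 head=0 tape=_[1]212   (s3,1)→(s4,1,-1)
state=s4 head=-1 tape=[_]1212   (s4,_)→(s3,1,+1)
state=s3 head=0 tape=1[1]212   (s3,1)→(s4,1,-1)
state=s4 head=-1 tape=[1]1212   (s4,1)→(s1,1,+1)
state=s1 head=0 tape=1[1]212   (s1,1)→(s4,2,-1)
state=s4 head=-1 tape=[1]2212   (s4,1)→(s1,1,+1)
state=s1 head=0 tape=1[2]212   (s1,2)→(s3,2,+1)
state=s3 head=1 tape=12[2]12   (s3,2)→(s2,_,+1)
state=s2 head=2 tape=12_[1]2   (s2,1)→(sH,2,+1)
state=sH head=3 tape=12_2[2]
Cell -1 holds 1 when M halts.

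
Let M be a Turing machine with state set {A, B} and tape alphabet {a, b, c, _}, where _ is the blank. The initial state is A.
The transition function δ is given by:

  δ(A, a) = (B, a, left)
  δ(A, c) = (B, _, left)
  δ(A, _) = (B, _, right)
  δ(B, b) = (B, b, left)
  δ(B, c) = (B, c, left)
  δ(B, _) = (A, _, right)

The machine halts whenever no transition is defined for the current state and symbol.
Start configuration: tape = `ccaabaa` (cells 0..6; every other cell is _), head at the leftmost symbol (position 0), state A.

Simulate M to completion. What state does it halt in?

B

A | _[c]caabaa   read c → write _, move left, go to B
B | [_]_caabaa   read _ → write _, move right, go to A
A | _[_]caabaa   read _ → write _, move right, go to B
B | __[c]aabaa   read c → write c, move left, go to B
B | _[_]caabaa   read _ → write _, move right, go to A
A | __[c]aabaa   read c → write _, move left, go to B
B | _[_]_aabaa   read _ → write _, move right, go to A
A | __[_]aabaa   read _ → write _, move right, go to B
B | ___[a]abaa
No transition is defined for (B, a); M halts in state B.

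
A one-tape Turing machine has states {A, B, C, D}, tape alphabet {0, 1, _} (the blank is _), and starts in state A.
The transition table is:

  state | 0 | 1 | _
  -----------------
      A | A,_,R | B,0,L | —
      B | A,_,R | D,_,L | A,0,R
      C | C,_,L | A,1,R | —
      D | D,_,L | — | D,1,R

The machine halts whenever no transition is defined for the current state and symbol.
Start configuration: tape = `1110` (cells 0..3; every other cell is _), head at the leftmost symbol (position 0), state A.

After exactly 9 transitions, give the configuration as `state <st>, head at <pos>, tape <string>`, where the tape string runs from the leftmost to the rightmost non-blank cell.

state A, head at 3, tape 000_0

A | _[1]110   read 1 → write 0, move L, go to B
B | [_]0110   read _ → write 0, move R, go to A
A | 0[0]110   read 0 → write _, move R, go to A
A | 0_[1]10   read 1 → write 0, move L, go to B
B | 0[_]010   read _ → write 0, move R, go to A
A | 00[0]10   read 0 → write _, move R, go to A
A | 00_[1]0   read 1 → write 0, move L, go to B
B | 00[_]00   read _ → write 0, move R, go to A
A | 000[0]0   read 0 → write _, move R, go to A
A | 000_[0]
After 9 steps: state A, head at 3, tape 000_0.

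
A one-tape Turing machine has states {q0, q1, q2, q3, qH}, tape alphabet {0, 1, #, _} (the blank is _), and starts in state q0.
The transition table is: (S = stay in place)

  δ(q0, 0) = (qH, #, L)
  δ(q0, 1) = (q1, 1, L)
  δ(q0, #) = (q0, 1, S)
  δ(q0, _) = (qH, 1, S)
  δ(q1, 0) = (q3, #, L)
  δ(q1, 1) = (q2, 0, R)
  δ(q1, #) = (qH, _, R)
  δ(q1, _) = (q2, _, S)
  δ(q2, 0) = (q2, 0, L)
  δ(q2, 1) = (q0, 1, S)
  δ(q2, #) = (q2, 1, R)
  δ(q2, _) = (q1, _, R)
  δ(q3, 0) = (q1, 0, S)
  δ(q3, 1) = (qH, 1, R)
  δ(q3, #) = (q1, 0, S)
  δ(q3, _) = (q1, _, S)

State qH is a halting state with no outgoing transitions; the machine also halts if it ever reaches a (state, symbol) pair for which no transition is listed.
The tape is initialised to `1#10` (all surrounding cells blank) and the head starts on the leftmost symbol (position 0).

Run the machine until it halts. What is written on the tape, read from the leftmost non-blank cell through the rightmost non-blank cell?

state=q0 head=0 tape=_[1]#10   (q0,1)→(q1,1,L)
state=q1 head=-1 tape=[_]1#10   (q1,_)→(q2,_,S)
state=q2 head=-1 tape=[_]1#10   (q2,_)→(q1,_,R)
state=q1 head=0 tape=_[1]#10   (q1,1)→(q2,0,R)
state=q2 head=1 tape=_0[#]10   (q2,#)→(q2,1,R)
state=q2 head=2 tape=_01[1]0   (q2,1)→(q0,1,S)
state=q0 head=2 tape=_01[1]0   (q0,1)→(q1,1,L)
state=q1 head=1 tape=_0[1]10   (q1,1)→(q2,0,R)
state=q2 head=2 tape=_00[1]0   (q2,1)→(q0,1,S)
state=q0 head=2 tape=_00[1]0   (q0,1)→(q1,1,L)
state=q1 head=1 tape=_0[0]10   (q1,0)→(q3,#,L)
state=q3 head=0 tape=_[0]#10   (q3,0)→(q1,0,S)
state=q1 head=0 tape=_[0]#10   (q1,0)→(q3,#,L)
state=q3 head=-1 tape=[_]##10   (q3,_)→(q1,_,S)
state=q1 head=-1 tape=[_]##10   (q1,_)→(q2,_,S)
state=q2 head=-1 tape=[_]##10   (q2,_)→(q1,_,R)
state=q1 head=0 tape=_[#]#10   (q1,#)→(qH,_,R)
state=qH head=1 tape=__[#]10
The non-blank tape span at halt is #10.

#10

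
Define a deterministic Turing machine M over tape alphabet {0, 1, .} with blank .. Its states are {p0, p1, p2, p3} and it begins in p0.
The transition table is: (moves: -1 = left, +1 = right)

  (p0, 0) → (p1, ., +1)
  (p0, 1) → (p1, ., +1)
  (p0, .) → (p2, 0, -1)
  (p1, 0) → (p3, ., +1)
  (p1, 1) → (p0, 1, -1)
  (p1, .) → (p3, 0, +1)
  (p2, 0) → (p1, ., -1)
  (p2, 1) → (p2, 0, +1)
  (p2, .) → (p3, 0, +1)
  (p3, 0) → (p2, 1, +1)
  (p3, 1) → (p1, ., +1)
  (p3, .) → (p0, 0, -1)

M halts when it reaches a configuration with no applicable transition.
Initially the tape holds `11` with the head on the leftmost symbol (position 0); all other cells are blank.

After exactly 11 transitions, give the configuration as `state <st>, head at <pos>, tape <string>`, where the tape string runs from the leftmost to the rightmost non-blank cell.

state=p0 head=0 tape=.[1]1...   (p0,1)→(p1,.,+1)
state=p1 head=1 tape=..[1]...   (p1,1)→(p0,1,-1)
state=p0 head=0 tape=.[.]1...   (p0,.)→(p2,0,-1)
state=p2 head=-1 tape=[.]01...   (p2,.)→(p3,0,+1)
state=p3 head=0 tape=0[0]1...   (p3,0)→(p2,1,+1)
state=p2 head=1 tape=01[1]...   (p2,1)→(p2,0,+1)
state=p2 head=2 tape=010[.]..   (p2,.)→(p3,0,+1)
state=p3 head=3 tape=0100[.].   (p3,.)→(p0,0,-1)
state=p0 head=2 tape=010[0]0.   (p0,0)→(p1,.,+1)
state=p1 head=3 tape=010.[0].   (p1,0)→(p3,.,+1)
state=p3 head=4 tape=010..[.]   (p3,.)→(p0,0,-1)
state=p0 head=3 tape=010.[.]0
After 11 steps: state p0, head at 3, tape 010..0.

state p0, head at 3, tape 010..0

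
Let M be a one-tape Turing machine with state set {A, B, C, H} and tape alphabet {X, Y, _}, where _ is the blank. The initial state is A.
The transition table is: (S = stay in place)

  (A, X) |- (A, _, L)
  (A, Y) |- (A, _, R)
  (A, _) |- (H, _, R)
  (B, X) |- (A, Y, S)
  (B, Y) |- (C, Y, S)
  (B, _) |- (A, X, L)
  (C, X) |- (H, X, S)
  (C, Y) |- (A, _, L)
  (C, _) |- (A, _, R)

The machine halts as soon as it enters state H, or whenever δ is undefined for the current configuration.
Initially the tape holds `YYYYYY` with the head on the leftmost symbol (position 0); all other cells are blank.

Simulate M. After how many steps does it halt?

A | [Y]YYYYY__   read Y → write _, move R, go to A
A | _[Y]YYYY__   read Y → write _, move R, go to A
A | __[Y]YYY__   read Y → write _, move R, go to A
A | ___[Y]YY__   read Y → write _, move R, go to A
A | ____[Y]Y__   read Y → write _, move R, go to A
A | _____[Y]__   read Y → write _, move R, go to A
A | ______[_]_   read _ → write _, move R, go to H
H | _______[_]
M halts after 7 transitions.

7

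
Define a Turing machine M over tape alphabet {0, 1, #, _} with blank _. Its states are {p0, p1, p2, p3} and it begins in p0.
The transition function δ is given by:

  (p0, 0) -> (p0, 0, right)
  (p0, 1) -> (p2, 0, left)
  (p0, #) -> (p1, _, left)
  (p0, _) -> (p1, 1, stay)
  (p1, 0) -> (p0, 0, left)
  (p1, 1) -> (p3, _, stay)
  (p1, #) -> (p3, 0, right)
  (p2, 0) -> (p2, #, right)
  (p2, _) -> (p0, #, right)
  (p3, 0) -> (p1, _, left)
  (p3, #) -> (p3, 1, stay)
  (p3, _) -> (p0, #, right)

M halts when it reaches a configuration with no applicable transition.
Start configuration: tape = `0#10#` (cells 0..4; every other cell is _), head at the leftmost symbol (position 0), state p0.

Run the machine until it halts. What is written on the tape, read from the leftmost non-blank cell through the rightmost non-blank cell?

state=p0 head=0 tape=_[0]#10#   (p0,0)→(p0,0,right)
state=p0 head=1 tape=_0[#]10#   (p0,#)→(p1,_,left)
state=p1 head=0 tape=_[0]_10#   (p1,0)→(p0,0,left)
state=p0 head=-1 tape=[_]0_10#   (p0,_)→(p1,1,stay)
state=p1 head=-1 tape=[1]0_10#   (p1,1)→(p3,_,stay)
state=p3 head=-1 tape=[_]0_10#   (p3,_)→(p0,#,right)
state=p0 head=0 tape=#[0]_10#   (p0,0)→(p0,0,right)
state=p0 head=1 tape=#0[_]10#   (p0,_)→(p1,1,stay)
state=p1 head=1 tape=#0[1]10#   (p1,1)→(p3,_,stay)
state=p3 head=1 tape=#0[_]10#   (p3,_)→(p0,#,right)
state=p0 head=2 tape=#0#[1]0#   (p0,1)→(p2,0,left)
state=p2 head=1 tape=#0[#]00#
The non-blank tape span at halt is #0#00#.

#0#00#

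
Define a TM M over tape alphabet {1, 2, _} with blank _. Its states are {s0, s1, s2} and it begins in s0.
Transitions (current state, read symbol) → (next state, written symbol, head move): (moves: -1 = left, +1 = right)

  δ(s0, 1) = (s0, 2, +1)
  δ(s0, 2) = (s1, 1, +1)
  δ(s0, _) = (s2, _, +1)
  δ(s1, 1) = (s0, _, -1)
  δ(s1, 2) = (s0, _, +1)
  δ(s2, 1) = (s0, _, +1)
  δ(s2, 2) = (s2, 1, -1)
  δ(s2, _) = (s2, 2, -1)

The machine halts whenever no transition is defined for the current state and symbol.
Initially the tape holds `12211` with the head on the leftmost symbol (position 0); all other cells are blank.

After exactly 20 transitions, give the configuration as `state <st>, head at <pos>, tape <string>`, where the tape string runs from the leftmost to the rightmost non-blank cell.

state s2, head at 8, tape 2_2__1

state=s0 head=0 tape=[1]2211____   (s0,1)→(s0,2,+1)
state=s0 head=1 tape=2[2]211____   (s0,2)→(s1,1,+1)
state=s1 head=2 tape=21[2]11____   (s1,2)→(s0,_,+1)
state=s0 head=3 tape=21_[1]1____   (s0,1)→(s0,2,+1)
state=s0 head=4 tape=21_2[1]____   (s0,1)→(s0,2,+1)
state=s0 head=5 tape=21_22[_]___   (s0,_)→(s2,_,+1)
state=s2 head=6 tape=21_22_[_]__   (s2,_)→(s2,2,-1)
state=s2 head=5 tape=21_22[_]2__   (s2,_)→(s2,2,-1)
state=s2 head=4 tape=21_2[2]22__   (s2,2)→(s2,1,-1)
state=s2 head=3 tape=21_[2]122__   (s2,2)→(s2,1,-1)
state=s2 head=2 tape=21[_]1122__   (s2,_)→(s2,2,-1)
state=s2 head=1 tape=2[1]21122__   (s2,1)→(s0,_,+1)
state=s0 head=2 tape=2_[2]1122__   (s0,2)→(s1,1,+1)
state=s1 head=3 tape=2_1[1]122__   (s1,1)→(s0,_,-1)
state=s0 head=2 tape=2_[1]_122__   (s0,1)→(s0,2,+1)
state=s0 head=3 tape=2_2[_]122__   (s0,_)→(s2,_,+1)
state=s2 head=4 tape=2_2_[1]22__   (s2,1)→(s0,_,+1)
state=s0 head=5 tape=2_2__[2]2__   (s0,2)→(s1,1,+1)
state=s1 head=6 tape=2_2__1[2]__   (s1,2)→(s0,_,+1)
state=s0 head=7 tape=2_2__1_[_]_   (s0,_)→(s2,_,+1)
state=s2 head=8 tape=2_2__1__[_]
After 20 steps: state s2, head at 8, tape 2_2__1.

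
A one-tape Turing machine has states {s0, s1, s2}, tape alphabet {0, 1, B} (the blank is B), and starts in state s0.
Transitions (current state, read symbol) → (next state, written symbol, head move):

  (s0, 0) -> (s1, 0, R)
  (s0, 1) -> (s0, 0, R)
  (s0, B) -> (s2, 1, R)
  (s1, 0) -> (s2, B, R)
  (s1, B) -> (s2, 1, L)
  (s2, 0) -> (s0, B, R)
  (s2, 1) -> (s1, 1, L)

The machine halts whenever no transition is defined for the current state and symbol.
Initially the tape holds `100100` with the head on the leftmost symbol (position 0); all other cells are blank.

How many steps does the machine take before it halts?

10

s0 | [1]00100B   read 1 → write 0, move R, go to s0
s0 | 0[0]0100B   read 0 → write 0, move R, go to s1
s1 | 00[0]100B   read 0 → write B, move R, go to s2
s2 | 00B[1]00B   read 1 → write 1, move L, go to s1
s1 | 00[B]100B   read B → write 1, move L, go to s2
s2 | 0[0]1100B   read 0 → write B, move R, go to s0
s0 | 0B[1]100B   read 1 → write 0, move R, go to s0
s0 | 0B0[1]00B   read 1 → write 0, move R, go to s0
s0 | 0B00[0]0B   read 0 → write 0, move R, go to s1
s1 | 0B000[0]B   read 0 → write B, move R, go to s2
s2 | 0B000B[B]
M halts after 10 transitions.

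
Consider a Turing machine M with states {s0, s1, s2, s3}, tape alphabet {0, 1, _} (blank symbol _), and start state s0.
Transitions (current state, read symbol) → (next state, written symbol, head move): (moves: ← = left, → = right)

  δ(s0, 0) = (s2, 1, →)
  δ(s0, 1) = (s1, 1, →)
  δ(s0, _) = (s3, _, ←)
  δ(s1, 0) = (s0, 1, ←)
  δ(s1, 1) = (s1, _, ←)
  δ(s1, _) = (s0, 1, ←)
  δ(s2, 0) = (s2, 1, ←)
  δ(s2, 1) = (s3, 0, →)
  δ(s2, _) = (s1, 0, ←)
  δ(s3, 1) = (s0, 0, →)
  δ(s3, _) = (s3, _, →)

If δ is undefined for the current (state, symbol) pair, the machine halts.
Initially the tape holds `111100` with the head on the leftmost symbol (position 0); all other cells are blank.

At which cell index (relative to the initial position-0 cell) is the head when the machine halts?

state=s0 head=0 tape=___[1]11100   (s0,1)→(s1,1,→)
state=s1 head=1 tape=___1[1]1100   (s1,1)→(s1,_,←)
state=s1 head=0 tape=___[1]_1100   (s1,1)→(s1,_,←)
state=s1 head=-1 tape=__[_]__1100   (s1,_)→(s0,1,←)
state=s0 head=-2 tape=_[_]1__1100   (s0,_)→(s3,_,←)
state=s3 head=-3 tape=[_]_1__1100   (s3,_)→(s3,_,→)
state=s3 head=-2 tape=_[_]1__1100   (s3,_)→(s3,_,→)
state=s3 head=-1 tape=__[1]__1100   (s3,1)→(s0,0,→)
state=s0 head=0 tape=__0[_]_1100   (s0,_)→(s3,_,←)
state=s3 head=-1 tape=__[0]__1100
At halt the head is at cell -1.

-1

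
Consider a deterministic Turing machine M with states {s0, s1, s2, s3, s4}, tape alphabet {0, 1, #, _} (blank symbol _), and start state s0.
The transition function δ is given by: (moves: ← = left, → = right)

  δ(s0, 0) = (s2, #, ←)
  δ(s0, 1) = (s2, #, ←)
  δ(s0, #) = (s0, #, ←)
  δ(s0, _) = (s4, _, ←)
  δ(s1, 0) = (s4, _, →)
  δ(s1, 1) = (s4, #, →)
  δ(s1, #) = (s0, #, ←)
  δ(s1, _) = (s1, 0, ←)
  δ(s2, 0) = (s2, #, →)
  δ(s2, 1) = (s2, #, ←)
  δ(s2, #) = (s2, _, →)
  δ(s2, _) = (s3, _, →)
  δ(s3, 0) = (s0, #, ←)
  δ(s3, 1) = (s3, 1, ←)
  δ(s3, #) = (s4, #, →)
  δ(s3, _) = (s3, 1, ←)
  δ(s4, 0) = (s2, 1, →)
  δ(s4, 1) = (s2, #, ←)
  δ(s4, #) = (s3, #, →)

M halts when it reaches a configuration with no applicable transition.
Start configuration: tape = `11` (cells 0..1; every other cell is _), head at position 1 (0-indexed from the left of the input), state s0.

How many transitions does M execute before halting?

state=s0 head=1 tape=_1[1]____   (s0,1)→(s2,#,←)
state=s2 head=0 tape=_[1]#____   (s2,1)→(s2,#,←)
state=s2 head=-1 tape=[_]##____   (s2,_)→(s3,_,→)
state=s3 head=0 tape=_[#]#____   (s3,#)→(s4,#,→)
state=s4 head=1 tape=_#[#]____   (s4,#)→(s3,#,→)
state=s3 head=2 tape=_##[_]___   (s3,_)→(s3,1,←)
state=s3 head=1 tape=_#[#]1___   (s3,#)→(s4,#,→)
state=s4 head=2 tape=_##[1]___   (s4,1)→(s2,#,←)
state=s2 head=1 tape=_#[#]#___   (s2,#)→(s2,_,→)
state=s2 head=2 tape=_#_[#]___   (s2,#)→(s2,_,→)
state=s2 head=3 tape=_#__[_]__   (s2,_)→(s3,_,→)
state=s3 head=4 tape=_#___[_]_   (s3,_)→(s3,1,←)
state=s3 head=3 tape=_#__[_]1_   (s3,_)→(s3,1,←)
state=s3 head=2 tape=_#_[_]11_   (s3,_)→(s3,1,←)
state=s3 head=1 tape=_#[_]111_   (s3,_)→(s3,1,←)
state=s3 head=0 tape=_[#]1111_   (s3,#)→(s4,#,→)
state=s4 head=1 tape=_#[1]111_   (s4,1)→(s2,#,←)
state=s2 head=0 tape=_[#]#111_   (s2,#)→(s2,_,→)
state=s2 head=1 tape=__[#]111_   (s2,#)→(s2,_,→)
state=s2 head=2 tape=___[1]11_   (s2,1)→(s2,#,←)
state=s2 head=1 tape=__[_]#11_   (s2,_)→(s3,_,→)
state=s3 head=2 tape=___[#]11_   (s3,#)→(s4,#,→)
state=s4 head=3 tape=___#[1]1_   (s4,1)→(s2,#,←)
state=s2 head=2 tape=___[#]#1_   (s2,#)→(s2,_,→)
state=s2 head=3 tape=____[#]1_   (s2,#)→(s2,_,→)
state=s2 head=4 tape=_____[1]_   (s2,1)→(s2,#,←)
state=s2 head=3 tape=____[_]#_   (s2,_)→(s3,_,→)
state=s3 head=4 tape=_____[#]_   (s3,#)→(s4,#,→)
state=s4 head=5 tape=_____#[_]
M halts after 28 transitions.

28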